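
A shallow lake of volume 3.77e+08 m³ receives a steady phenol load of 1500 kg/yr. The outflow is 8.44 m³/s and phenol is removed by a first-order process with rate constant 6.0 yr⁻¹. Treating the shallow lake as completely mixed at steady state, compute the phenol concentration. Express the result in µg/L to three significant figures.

Outflow Q = 8.44 m³/s × 3.156e+07 s/yr = 2.663e+08 m³/yr.
Steady-state CSTR mass balance: W = Q·C + k·V·C, so C = W/(Q + kV).
Q + kV = 2.663e+08 + 6.0·3.77e+08 = 2.528e+09 m³/yr.
C = 1500/2.528e+09 = 5.933e-07 kg/m³ = 0.0005933 mg/L = 0.5933 µg/L.

0.593 µg/L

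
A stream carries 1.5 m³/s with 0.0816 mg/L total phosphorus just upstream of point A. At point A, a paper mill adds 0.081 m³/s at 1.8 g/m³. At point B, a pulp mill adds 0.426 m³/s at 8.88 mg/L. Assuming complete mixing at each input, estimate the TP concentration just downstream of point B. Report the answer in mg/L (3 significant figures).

After input A: C = (1.5·0.0816 + 0.081·1.8) / 1.581 = 0.1696 mg/L.
After input B: C = (1.581·0.1696 + 0.426·8.88) / 2.007 = 2.018 mg/L.

2.02 mg/L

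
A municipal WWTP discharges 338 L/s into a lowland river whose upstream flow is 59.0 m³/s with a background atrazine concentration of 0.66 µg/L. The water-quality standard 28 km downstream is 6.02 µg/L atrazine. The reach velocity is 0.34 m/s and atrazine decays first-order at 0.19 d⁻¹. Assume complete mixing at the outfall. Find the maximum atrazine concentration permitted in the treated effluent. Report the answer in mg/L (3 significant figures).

1.15 mg/L

338 L/s = 0.338 m³/s.
0.66 µg/L = 0.00066 mg/L.
6.02 µg/L = 0.00602 mg/L.
Travel time to the compliance point: t = 2.8e+04/0.34 = 8.235e+04 s = 0.9532 d; decay factor exp(−0.19·0.9532) = 0.8344.
So the concentration just after mixing may be at most 0.00602/0.8344 = 0.007215 mg/L.
Mass balance: 0.007215·59.34 = 0.338·Cₑ + 59·0.00066.
Cₑ = (0.4281 − 0.03894) / 0.338 = 1.151 mg/L.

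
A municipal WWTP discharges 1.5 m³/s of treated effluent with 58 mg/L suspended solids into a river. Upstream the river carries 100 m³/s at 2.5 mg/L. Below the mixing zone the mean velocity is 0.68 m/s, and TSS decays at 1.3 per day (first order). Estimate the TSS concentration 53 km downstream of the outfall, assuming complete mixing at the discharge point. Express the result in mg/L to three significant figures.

After complete mixing, C₀ = (1.5·58 + 100·2.5) / 101.5 = 3.32 mg/L.
Travel time t = 5.3e+04 m / 0.68 m/s = 7.794e+04 s = 0.9021 d.
C = 3.32·exp(−1.3·0.9021) = 3.32·0.3095 = 1.028 mg/L.

1.03 mg/L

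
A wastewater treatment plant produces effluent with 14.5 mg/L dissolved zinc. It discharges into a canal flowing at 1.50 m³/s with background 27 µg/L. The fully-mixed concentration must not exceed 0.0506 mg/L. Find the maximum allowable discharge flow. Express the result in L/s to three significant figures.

2.45 L/s

27 µg/L = 0.027 mg/L.
Mass balance at complete mixing: C_std·(Q_w + Q_r) = Q_w·C_e + Q_r·C_b.
Rearranging, Q_w = Q_r·(C_std − C_b)/(C_e − C_std) = 1.50·(0.0506 − 0.027) / (14.5 − 0.0506) = 0.00245 m³/s.
= 2.45 L/s.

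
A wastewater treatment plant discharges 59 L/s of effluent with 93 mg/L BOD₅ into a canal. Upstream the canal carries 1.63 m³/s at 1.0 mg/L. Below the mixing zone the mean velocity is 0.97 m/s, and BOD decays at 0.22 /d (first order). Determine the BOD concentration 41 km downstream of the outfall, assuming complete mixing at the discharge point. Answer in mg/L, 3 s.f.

59 L/s = 0.059 m³/s.
After complete mixing, C₀ = (0.059·93 + 1.63·1) / 1.689 = 4.214 mg/L.
Travel time t = 4.1e+04 m / 0.97 m/s = 4.227e+04 s = 0.4892 d.
C = 4.214·exp(−0.22·0.4892) = 4.214·0.898 = 3.784 mg/L.

3.78 mg/L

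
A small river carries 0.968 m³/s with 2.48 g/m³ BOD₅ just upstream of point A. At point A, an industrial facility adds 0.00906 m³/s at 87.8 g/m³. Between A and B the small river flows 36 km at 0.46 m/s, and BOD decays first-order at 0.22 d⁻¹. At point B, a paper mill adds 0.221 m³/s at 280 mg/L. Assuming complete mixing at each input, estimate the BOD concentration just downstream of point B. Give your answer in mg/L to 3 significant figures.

After input A: C = (0.968·2.48 + 0.00906·87.8) / 0.9771 = 3.271 mg/L.
Over the 36 km reach to input B (t = 7.826e+04 s = 0.9058 d), decay gives C = 3.271·exp(−0.22·0.9058) = 2.68 mg/L.
After input B: C = (0.9771·2.68 + 0.221·280) / 1.198 = 53.84 mg/L.

53.8 mg/L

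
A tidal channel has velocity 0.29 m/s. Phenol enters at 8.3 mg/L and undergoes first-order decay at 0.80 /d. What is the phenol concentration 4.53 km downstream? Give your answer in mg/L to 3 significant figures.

Travel time t = 4.53 km / 0.29 m/s = 4530/0.29 = 1.562e+04 s = 0.1808 d.
First-order decay: C = 8.3·exp(−0.80·0.1808) = 8.3·0.8653 = 7.182 mg/L.

7.18 mg/L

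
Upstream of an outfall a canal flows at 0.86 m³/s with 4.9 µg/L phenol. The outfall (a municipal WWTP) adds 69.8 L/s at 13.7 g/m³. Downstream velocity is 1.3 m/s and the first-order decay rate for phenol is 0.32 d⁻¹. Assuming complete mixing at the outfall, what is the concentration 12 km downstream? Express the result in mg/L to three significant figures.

69.8 L/s = 0.0698 m³/s.
4.9 µg/L = 0.0049 mg/L.
After complete mixing, C₀ = (0.0698·13.7 + 0.86·0.0049) / 0.9298 = 1.033 mg/L.
Travel time t = 1.2e+04 m / 1.3 m/s = 9231 s = 0.1068 d.
C = 1.033·exp(−0.32·0.1068) = 1.033·0.9664 = 0.9983 mg/L.

0.998 mg/L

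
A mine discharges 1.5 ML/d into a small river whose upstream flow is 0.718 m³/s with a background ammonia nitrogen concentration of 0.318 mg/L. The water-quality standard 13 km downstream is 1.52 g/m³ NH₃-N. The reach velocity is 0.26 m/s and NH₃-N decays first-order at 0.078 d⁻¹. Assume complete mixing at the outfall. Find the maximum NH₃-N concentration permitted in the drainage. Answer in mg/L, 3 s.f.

54.2 mg/L

1.5 ML/d = 0.01736 m³/s.
Travel time to the compliance point: t = 1.3e+04/0.26 = 5e+04 s = 0.5787 d; decay factor exp(−0.078·0.5787) = 0.9559.
So the concentration just after mixing may be at most 1.52/0.9559 = 1.59 mg/L.
Mass balance: 1.59·0.7354 = 0.01736·Cₑ + 0.718·0.318.
Cₑ = (1.169 − 0.2283) / 0.01736 = 54.2 mg/L.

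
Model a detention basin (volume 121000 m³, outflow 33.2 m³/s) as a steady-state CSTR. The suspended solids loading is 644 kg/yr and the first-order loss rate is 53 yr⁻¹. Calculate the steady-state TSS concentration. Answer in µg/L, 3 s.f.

Outflow Q = 33.2 m³/s × 3.156e+07 s/yr = 1.048e+09 m³/yr.
Steady-state CSTR mass balance: W = Q·C + k·V·C, so C = W/(Q + kV).
Q + kV = 1.048e+09 + 53·121000 = 1.054e+09 m³/yr.
C = 644/1.054e+09 = 6.109e-07 kg/m³ = 0.0006109 mg/L = 0.6109 µg/L.

0.611 µg/L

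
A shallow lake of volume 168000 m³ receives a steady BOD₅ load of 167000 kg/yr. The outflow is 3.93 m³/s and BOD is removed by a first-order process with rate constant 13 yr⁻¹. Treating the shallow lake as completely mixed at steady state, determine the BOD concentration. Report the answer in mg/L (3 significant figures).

1.32 mg/L

Outflow Q = 3.93 m³/s × 3.156e+07 s/yr = 1.24e+08 m³/yr.
Steady-state CSTR mass balance: W = Q·C + k·V·C, so C = W/(Q + kV).
Q + kV = 1.24e+08 + 13·168000 = 1.262e+08 m³/yr.
C = 167000/1.262e+08 = 0.001323 kg/m³ = 1.323 mg/L.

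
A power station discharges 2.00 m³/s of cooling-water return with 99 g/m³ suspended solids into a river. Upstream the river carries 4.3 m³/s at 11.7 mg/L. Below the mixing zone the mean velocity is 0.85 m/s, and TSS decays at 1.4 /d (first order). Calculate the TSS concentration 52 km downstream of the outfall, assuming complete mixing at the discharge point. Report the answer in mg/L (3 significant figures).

After complete mixing, C₀ = (2·99 + 4.3·11.7) / 6.3 = 39.41 mg/L.
Travel time t = 5.2e+04 m / 0.85 m/s = 6.118e+04 s = 0.7081 d.
C = 39.41·exp(−1.4·0.7081) = 39.41·0.3711 = 14.63 mg/L.

14.6 mg/L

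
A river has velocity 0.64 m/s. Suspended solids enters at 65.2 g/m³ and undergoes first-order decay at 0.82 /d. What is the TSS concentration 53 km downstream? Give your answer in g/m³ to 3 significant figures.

29.7 g/m³

Travel time t = 53 km / 0.64 m/s = 5.3e+04/0.64 = 8.281e+04 s = 0.9585 d.
First-order decay: C = 65.2·exp(−0.82·0.9585) = 65.2·0.4557 = 29.71 g/m³.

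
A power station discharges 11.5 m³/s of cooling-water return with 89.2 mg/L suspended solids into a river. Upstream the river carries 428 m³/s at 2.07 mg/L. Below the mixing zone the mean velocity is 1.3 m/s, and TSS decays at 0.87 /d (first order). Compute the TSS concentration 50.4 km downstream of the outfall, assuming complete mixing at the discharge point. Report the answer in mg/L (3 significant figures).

2.94 mg/L

After complete mixing, C₀ = (11.5·89.2 + 428·2.07) / 439.5 = 4.35 mg/L.
Travel time t = 5.04e+04 m / 1.3 m/s = 3.877e+04 s = 0.4487 d.
C = 4.35·exp(−0.87·0.4487) = 4.35·0.6768 = 2.944 mg/L.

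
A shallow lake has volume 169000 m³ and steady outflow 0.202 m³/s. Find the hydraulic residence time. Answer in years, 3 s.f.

Q = 0.202 m³/s × 3.156e+07 s/yr = 6.375e+06 m³/yr.
Hydraulic residence time τ = V/Q = 169000/6.375e+06 = 0.02651 yr.

0.0265 yr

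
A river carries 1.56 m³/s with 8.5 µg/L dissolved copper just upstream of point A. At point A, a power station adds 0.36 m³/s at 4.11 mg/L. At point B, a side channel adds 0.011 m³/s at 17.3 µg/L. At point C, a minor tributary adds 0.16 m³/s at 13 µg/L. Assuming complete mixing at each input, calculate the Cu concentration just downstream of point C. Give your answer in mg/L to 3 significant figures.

0.715 mg/L

8.5 µg/L = 0.0085 mg/L.
After input A: C = (1.56·0.0085 + 0.36·4.11) / 1.92 = 0.7775 mg/L.
17.3 µg/L = 0.0173 mg/L.
After input B: C = (1.92·0.7775 + 0.011·0.0173) / 1.931 = 0.7732 mg/L.
13 µg/L = 0.013 mg/L.
After input C: C = (1.931·0.7732 + 0.16·0.013) / 2.091 = 0.715 mg/L.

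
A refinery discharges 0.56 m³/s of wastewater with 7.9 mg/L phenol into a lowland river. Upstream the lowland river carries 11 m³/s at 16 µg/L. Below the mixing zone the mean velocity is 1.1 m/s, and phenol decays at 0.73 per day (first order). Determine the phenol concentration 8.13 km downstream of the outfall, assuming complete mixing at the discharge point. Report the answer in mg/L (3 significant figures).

0.374 mg/L

16 µg/L = 0.016 mg/L.
After complete mixing, C₀ = (0.56·7.9 + 11·0.016) / 11.56 = 0.3979 mg/L.
Travel time t = 8130 m / 1.1 m/s = 7391 s = 0.08554 d.
C = 0.3979·exp(−0.73·0.08554) = 0.3979·0.9395 = 0.3738 mg/L.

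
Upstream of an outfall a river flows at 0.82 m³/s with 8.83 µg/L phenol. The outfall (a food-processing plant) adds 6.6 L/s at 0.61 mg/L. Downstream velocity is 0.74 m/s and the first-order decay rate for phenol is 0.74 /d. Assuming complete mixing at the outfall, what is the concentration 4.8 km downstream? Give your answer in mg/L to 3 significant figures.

0.0129 mg/L

6.6 L/s = 0.0066 m³/s.
8.83 µg/L = 0.00883 mg/L.
After complete mixing, C₀ = (0.0066·0.61 + 0.82·0.00883) / 0.8266 = 0.01363 mg/L.
Travel time t = 4800 m / 0.74 m/s = 6486 s = 0.07508 d.
C = 0.01363·exp(−0.74·0.07508) = 0.01363·0.946 = 0.01289 mg/L.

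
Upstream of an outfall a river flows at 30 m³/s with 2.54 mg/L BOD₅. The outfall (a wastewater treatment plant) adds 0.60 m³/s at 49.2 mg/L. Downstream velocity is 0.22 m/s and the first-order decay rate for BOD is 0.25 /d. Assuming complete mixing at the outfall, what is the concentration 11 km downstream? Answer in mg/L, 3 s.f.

2.99 mg/L

After complete mixing, C₀ = (0.6·49.2 + 30·2.54) / 30.6 = 3.455 mg/L.
Travel time t = 1.1e+04 m / 0.22 m/s = 5e+04 s = 0.5787 d.
C = 3.455·exp(−0.25·0.5787) = 3.455·0.8653 = 2.99 mg/L.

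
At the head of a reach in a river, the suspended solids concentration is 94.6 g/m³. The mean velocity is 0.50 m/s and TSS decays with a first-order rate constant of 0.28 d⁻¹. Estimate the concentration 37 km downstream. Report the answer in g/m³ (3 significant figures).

74.4 g/m³

Travel time t = 37 km / 0.50 m/s = 3.7e+04/0.50 = 7.4e+04 s = 0.8565 d.
First-order decay: C = 94.6·exp(−0.28·0.8565) = 94.6·0.7868 = 74.43 g/m³.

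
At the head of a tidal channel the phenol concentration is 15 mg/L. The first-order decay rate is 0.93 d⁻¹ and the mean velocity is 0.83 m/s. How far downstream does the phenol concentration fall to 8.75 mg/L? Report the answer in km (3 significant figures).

41.6 km

From C = C₀·e^(−kt), t = ln(C₀/C)/k = ln(15/8.75)/0.93 = 0.539/0.93 = 0.5796 d.
Distance = v·t = 0.83 m/s × 5.007e+04 s = 4.156e+04 m = 41.56 km.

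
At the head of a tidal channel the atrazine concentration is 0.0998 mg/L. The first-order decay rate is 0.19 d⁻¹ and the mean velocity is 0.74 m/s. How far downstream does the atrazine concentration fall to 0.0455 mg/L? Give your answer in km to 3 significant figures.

264 km

From C = C₀·e^(−kt), t = ln(C₀/C)/k = ln(0.0998/0.0455)/0.19 = 0.7855/0.19 = 4.134 d.
Distance = v·t = 0.74 m/s × 3.572e+05 s = 2.643e+05 m = 264.3 km.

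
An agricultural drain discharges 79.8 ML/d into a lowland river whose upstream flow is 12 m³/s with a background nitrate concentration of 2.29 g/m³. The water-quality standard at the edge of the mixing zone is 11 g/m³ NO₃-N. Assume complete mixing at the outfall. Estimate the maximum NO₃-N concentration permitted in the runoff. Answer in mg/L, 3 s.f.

124 mg/L

79.8 ML/d = 0.9236 m³/s.
Mass balance: 11·12.92 = 0.9236·Cₑ + 12·2.29.
Cₑ = (142.2 − 27.48) / 0.9236 = 124.2 mg/L.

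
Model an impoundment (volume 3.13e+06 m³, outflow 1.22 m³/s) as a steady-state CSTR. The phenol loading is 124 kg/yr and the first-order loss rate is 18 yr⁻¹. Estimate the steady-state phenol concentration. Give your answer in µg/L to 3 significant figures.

Outflow Q = 1.22 m³/s × 3.156e+07 s/yr = 3.85e+07 m³/yr.
Steady-state CSTR mass balance: W = Q·C + k·V·C, so C = W/(Q + kV).
Q + kV = 3.85e+07 + 18·3.13e+06 = 9.484e+07 m³/yr.
C = 124/9.484e+07 = 1.307e-06 kg/m³ = 0.001307 mg/L = 1.307 µg/L.

1.31 µg/L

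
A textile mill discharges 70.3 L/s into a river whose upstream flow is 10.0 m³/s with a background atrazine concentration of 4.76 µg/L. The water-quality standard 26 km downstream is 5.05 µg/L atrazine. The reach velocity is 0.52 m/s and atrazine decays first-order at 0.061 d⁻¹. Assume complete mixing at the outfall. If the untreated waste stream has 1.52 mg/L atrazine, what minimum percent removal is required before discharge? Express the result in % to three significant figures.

70.3 L/s = 0.0703 m³/s.
4.76 µg/L = 0.00476 mg/L.
5.05 µg/L = 0.00505 mg/L.
Travel time to the compliance point: t = 2.6e+04/0.52 = 5e+04 s = 0.5787 d; decay factor exp(−0.061·0.5787) = 0.9653.
So the concentration just after mixing may be at most 0.00505/0.9653 = 0.005231 mg/L.
Mass balance: 0.005231·10.07 = 0.0703·Cₑ + 10·0.00476.
Cₑ = (0.05268 − 0.0476) / 0.0703 = 0.07229 mg/L.
Required removal = 1 − 0.07229/1.52 = 95.24 %.

95.2 %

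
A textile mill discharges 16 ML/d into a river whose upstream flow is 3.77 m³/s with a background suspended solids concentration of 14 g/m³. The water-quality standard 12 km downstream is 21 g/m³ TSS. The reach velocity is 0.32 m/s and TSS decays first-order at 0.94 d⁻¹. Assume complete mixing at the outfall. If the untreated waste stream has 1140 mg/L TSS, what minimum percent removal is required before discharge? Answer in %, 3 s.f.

65.8 %

16 ML/d = 0.1852 m³/s.
Travel time to the compliance point: t = 1.2e+04/0.32 = 3.75e+04 s = 0.434 d; decay factor exp(−0.94·0.434) = 0.665.
So the concentration just after mixing may be at most 21/0.665 = 31.58 mg/L.
Mass balance: 31.58·3.955 = 0.1852·Cₑ + 3.77·14.
Cₑ = (124.9 − 52.78) / 0.1852 = 389.5 mg/L.
Required removal = 1 − 389.5/1140 = 65.84 %.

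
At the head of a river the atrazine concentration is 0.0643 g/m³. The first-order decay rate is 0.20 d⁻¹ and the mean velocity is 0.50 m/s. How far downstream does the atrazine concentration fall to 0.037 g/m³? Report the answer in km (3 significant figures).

119 km

From C = C₀·e^(−kt), t = ln(C₀/C)/k = ln(0.0643/0.037)/0.20 = 0.5526/0.20 = 2.763 d.
Distance = v·t = 0.50 m/s × 2.387e+05 s = 1.194e+05 m = 119.4 km.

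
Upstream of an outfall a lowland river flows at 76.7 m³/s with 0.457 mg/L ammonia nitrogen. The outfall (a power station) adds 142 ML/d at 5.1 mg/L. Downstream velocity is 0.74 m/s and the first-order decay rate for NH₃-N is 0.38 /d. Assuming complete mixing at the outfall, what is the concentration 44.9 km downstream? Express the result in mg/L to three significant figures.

0.425 mg/L

142 ML/d = 1.644 m³/s.
After complete mixing, C₀ = (1.644·5.1 + 76.7·0.457) / 78.34 = 0.5544 mg/L.
Travel time t = 4.49e+04 m / 0.74 m/s = 6.068e+04 s = 0.7023 d.
C = 0.5544·exp(−0.38·0.7023) = 0.5544·0.7658 = 0.4246 mg/L.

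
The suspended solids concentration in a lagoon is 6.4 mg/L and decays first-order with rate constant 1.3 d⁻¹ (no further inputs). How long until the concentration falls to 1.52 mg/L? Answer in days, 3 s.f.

t = ln(C₀/C)/k = ln(6.4/1.52)/1.3 = 1.438/1.3 = 1.106 d.

1.11 d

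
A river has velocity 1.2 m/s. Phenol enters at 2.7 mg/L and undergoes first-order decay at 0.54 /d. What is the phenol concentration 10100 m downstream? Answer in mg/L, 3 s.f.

Travel time t = 10100 m / 1.2 m/s = 1.01e+04/1.2 = 8417 s = 0.09742 d.
First-order decay: C = 2.7·exp(−0.54·0.09742) = 2.7·0.9488 = 2.562 mg/L.

2.56 mg/L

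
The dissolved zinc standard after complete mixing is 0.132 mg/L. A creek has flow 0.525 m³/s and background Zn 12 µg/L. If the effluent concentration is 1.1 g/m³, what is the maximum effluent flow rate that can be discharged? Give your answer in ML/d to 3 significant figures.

12 µg/L = 0.012 mg/L.
Mass balance at complete mixing: C_std·(Q_w + Q_r) = Q_w·C_e + Q_r·C_b.
Rearranging, Q_w = Q_r·(C_std − C_b)/(C_e − C_std) = 0.525·(0.132 − 0.012) / (1.1 − 0.132) = 0.06508 m³/s.
= 5.623 ML/d.

5.62 ML/d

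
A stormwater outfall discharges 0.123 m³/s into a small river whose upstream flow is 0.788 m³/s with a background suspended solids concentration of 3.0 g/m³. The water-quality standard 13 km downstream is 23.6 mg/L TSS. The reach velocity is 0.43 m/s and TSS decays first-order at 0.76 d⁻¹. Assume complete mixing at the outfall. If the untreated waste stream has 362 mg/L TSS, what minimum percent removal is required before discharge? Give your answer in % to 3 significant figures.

42.3 %

Travel time to the compliance point: t = 1.3e+04/0.43 = 3.023e+04 s = 0.3499 d; decay factor exp(−0.76·0.3499) = 0.7665.
So the concentration just after mixing may be at most 23.6/0.7665 = 30.79 mg/L.
Mass balance: 30.79·0.911 = 0.123·Cₑ + 0.788·3.
Cₑ = (28.05 − 2.364) / 0.123 = 208.8 mg/L.
Required removal = 1 − 208.8/362 = 42.31 %.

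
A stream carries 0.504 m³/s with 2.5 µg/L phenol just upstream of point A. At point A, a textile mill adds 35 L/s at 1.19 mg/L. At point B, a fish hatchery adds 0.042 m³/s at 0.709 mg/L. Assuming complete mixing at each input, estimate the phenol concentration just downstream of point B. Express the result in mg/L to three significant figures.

2.5 µg/L = 0.0025 mg/L.
35 L/s = 0.035 m³/s.
After input A: C = (0.504·0.0025 + 0.035·1.19) / 0.539 = 0.07961 mg/L.
After input B: C = (0.539·0.07961 + 0.042·0.709) / 0.581 = 0.1251 mg/L.

0.125 mg/L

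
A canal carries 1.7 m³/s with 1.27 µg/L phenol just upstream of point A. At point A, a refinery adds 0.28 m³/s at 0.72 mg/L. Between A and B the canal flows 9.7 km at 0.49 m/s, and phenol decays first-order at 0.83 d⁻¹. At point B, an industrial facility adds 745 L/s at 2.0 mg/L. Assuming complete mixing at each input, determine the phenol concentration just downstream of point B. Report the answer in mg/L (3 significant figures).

0.609 mg/L

1.27 µg/L = 0.00127 mg/L.
After input A: C = (1.7·0.00127 + 0.28·0.72) / 1.98 = 0.1029 mg/L.
Over the 9.7 km reach to input B (t = 1.98e+04 s = 0.2291 d), decay gives C = 0.1029·exp(−0.83·0.2291) = 0.08509 mg/L.
745 L/s = 0.745 m³/s.
After input B: C = (1.98·0.08509 + 0.745·2) / 2.725 = 0.6086 mg/L.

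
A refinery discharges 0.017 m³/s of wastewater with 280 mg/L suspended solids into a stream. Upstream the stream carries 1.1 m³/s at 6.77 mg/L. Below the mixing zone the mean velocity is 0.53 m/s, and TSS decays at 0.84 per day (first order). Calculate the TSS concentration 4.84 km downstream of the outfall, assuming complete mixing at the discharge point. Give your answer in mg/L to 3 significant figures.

After complete mixing, C₀ = (0.017·280 + 1.1·6.77) / 1.117 = 10.93 mg/L.
Travel time t = 4840 m / 0.53 m/s = 9132 s = 0.1057 d.
C = 10.93·exp(−0.84·0.1057) = 10.93·0.915 = 10 mg/L.

10.0 mg/L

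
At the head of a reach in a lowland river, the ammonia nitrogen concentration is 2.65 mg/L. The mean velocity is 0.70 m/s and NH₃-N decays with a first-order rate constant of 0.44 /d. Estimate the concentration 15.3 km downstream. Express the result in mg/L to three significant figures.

2.37 mg/L

Travel time t = 15.3 km / 0.70 m/s = 1.53e+04/0.70 = 2.186e+04 s = 0.253 d.
First-order decay: C = 2.65·exp(−0.44·0.253) = 2.65·0.8947 = 2.371 mg/L.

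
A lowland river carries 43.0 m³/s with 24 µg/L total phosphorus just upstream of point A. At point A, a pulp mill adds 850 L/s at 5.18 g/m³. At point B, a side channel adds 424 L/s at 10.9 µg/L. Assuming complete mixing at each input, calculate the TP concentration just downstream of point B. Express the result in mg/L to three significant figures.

0.123 mg/L

24 µg/L = 0.024 mg/L.
850 L/s = 0.85 m³/s.
After input A: C = (43·0.024 + 0.85·5.18) / 43.85 = 0.1239 mg/L.
424 L/s = 0.424 m³/s.
10.9 µg/L = 0.0109 mg/L.
After input B: C = (43.85·0.1239 + 0.424·0.0109) / 44.27 = 0.1229 mg/L.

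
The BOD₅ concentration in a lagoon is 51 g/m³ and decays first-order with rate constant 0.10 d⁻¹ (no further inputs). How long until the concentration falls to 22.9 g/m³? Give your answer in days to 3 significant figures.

t = ln(C₀/C)/k = ln(51/22.9)/0.10 = 0.8007/0.10 = 8.007 d.

8.01 d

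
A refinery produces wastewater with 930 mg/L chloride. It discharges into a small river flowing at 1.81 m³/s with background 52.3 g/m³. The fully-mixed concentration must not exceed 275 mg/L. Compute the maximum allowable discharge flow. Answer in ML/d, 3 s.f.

Mass balance at complete mixing: C_std·(Q_w + Q_r) = Q_w·C_e + Q_r·C_b.
Rearranging, Q_w = Q_r·(C_std − C_b)/(C_e − C_std) = 1.81·(275 − 52.3) / (930 − 275) = 0.6154 m³/s.
= 53.17 ML/d.

53.2 ML/d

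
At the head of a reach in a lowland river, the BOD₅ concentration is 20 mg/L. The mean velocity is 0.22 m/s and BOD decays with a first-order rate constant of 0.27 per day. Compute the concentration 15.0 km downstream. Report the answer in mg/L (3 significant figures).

Travel time t = 15.0 km / 0.22 m/s = 1.5e+04/0.22 = 6.818e+04 s = 0.7891 d.
First-order decay: C = 20·exp(−0.27·0.7891) = 20·0.8081 = 16.16 mg/L.

16.2 mg/L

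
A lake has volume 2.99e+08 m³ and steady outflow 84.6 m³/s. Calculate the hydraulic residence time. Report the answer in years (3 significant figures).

Q = 84.6 m³/s × 3.156e+07 s/yr = 2.67e+09 m³/yr.
Hydraulic residence time τ = V/Q = 2.99e+08/2.67e+09 = 0.112 yr.

0.112 yr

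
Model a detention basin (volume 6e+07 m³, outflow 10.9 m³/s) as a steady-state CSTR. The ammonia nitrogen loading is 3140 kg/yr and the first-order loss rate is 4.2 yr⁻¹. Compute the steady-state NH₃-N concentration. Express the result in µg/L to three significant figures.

5.27 µg/L

Outflow Q = 10.9 m³/s × 3.156e+07 s/yr = 3.44e+08 m³/yr.
Steady-state CSTR mass balance: W = Q·C + k·V·C, so C = W/(Q + kV).
Q + kV = 3.44e+08 + 4.2·6e+07 = 5.96e+08 m³/yr.
C = 3140/5.96e+08 = 5.269e-06 kg/m³ = 0.005269 mg/L = 5.269 µg/L.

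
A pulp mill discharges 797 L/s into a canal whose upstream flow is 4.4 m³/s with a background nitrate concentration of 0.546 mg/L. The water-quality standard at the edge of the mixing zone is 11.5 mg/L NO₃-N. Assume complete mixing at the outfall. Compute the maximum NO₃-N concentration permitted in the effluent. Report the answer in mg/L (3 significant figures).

72.0 mg/L

797 L/s = 0.797 m³/s.
Mass balance: 11.5·5.197 = 0.797·Cₑ + 4.4·0.546.
Cₑ = (59.77 − 2.402) / 0.797 = 71.97 mg/L.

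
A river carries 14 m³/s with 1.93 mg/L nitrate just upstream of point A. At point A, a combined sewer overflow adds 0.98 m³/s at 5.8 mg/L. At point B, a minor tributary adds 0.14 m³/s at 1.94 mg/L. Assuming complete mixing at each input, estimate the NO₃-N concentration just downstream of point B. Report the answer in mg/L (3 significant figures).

2.18 mg/L

After input A: C = (14·1.93 + 0.98·5.8) / 14.98 = 2.183 mg/L.
After input B: C = (14.98·2.183 + 0.14·1.94) / 15.12 = 2.181 mg/L.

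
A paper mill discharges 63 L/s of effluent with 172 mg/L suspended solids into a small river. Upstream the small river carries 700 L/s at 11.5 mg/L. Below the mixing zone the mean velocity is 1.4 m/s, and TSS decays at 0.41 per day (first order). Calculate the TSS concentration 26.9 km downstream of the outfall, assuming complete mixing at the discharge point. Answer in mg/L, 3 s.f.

22.6 mg/L

63 L/s = 0.063 m³/s.
700 L/s = 0.7 m³/s.
After complete mixing, C₀ = (0.063·172 + 0.7·11.5) / 0.763 = 24.75 mg/L.
Travel time t = 2.69e+04 m / 1.4 m/s = 1.921e+04 s = 0.2224 d.
C = 24.75·exp(−0.41·0.2224) = 24.75·0.9129 = 22.6 mg/L.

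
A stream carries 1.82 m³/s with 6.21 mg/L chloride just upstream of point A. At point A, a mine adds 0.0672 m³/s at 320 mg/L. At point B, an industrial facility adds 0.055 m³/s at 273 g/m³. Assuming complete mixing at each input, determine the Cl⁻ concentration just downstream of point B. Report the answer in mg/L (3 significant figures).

After input A: C = (1.82·6.21 + 0.0672·320) / 1.887 = 17.38 mg/L.
After input B: C = (1.887·17.38 + 0.055·273) / 1.942 = 24.62 mg/L.

24.6 mg/L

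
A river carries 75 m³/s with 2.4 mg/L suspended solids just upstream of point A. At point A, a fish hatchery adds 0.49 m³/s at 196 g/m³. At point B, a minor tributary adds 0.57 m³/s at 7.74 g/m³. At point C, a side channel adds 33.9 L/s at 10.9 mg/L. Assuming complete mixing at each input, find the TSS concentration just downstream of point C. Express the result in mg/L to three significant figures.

After input A: C = (75·2.4 + 0.49·196) / 75.49 = 3.657 mg/L.
After input B: C = (75.49·3.657 + 0.57·7.74) / 76.06 = 3.687 mg/L.
33.9 L/s = 0.0339 m³/s.
After input C: C = (76.06·3.687 + 0.0339·10.9) / 76.09 = 3.69 mg/L.

3.69 mg/L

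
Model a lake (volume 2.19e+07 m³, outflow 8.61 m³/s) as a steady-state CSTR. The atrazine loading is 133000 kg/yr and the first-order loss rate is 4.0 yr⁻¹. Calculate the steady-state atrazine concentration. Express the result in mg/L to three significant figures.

Outflow Q = 8.61 m³/s × 3.156e+07 s/yr = 2.717e+08 m³/yr.
Steady-state CSTR mass balance: W = Q·C + k·V·C, so C = W/(Q + kV).
Q + kV = 2.717e+08 + 4.0·2.19e+07 = 3.593e+08 m³/yr.
C = 133000/3.593e+08 = 0.0003702 kg/m³ = 0.3702 mg/L.

0.370 mg/L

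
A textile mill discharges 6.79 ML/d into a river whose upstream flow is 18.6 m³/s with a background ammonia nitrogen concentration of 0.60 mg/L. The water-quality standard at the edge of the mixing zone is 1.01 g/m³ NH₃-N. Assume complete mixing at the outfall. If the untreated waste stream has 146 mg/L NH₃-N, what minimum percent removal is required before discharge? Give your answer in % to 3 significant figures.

32.8 %

6.79 ML/d = 0.07859 m³/s.
Mass balance: 1.01·18.68 = 0.07859·Cₑ + 18.6·0.6.
Cₑ = (18.87 − 11.16) / 0.07859 = 98.05 mg/L.
Required removal = 1 − 98.05/146 = 32.84 %.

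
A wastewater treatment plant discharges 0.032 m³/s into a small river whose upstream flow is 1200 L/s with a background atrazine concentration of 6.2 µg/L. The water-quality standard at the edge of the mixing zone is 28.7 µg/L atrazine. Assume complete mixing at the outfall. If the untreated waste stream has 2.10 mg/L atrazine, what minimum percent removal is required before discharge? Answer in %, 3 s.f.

1200 L/s = 1.2 m³/s.
6.2 µg/L = 0.0062 mg/L.
28.7 µg/L = 0.0287 mg/L.
Mass balance: 0.0287·1.232 = 0.032·Cₑ + 1.2·0.0062.
Cₑ = (0.03536 − 0.00744) / 0.032 = 0.8724 mg/L.
Required removal = 1 − 0.8724/2.10 = 58.45 %.

58.5 %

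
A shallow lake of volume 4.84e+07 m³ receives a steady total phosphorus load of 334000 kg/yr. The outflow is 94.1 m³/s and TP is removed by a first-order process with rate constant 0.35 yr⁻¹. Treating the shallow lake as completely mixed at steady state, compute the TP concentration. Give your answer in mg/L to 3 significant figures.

0.112 mg/L

Outflow Q = 94.1 m³/s × 3.156e+07 s/yr = 2.97e+09 m³/yr.
Steady-state CSTR mass balance: W = Q·C + k·V·C, so C = W/(Q + kV).
Q + kV = 2.97e+09 + 0.35·4.84e+07 = 2.987e+09 m³/yr.
C = 334000/2.987e+09 = 0.0001118 kg/m³ = 0.1118 mg/L.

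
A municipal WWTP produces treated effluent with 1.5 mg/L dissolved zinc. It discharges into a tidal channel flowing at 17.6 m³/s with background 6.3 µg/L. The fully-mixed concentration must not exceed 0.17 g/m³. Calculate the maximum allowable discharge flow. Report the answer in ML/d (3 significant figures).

187 ML/d

6.3 µg/L = 0.0063 mg/L.
Mass balance at complete mixing: C_std·(Q_w + Q_r) = Q_w·C_e + Q_r·C_b.
Rearranging, Q_w = Q_r·(C_std − C_b)/(C_e − C_std) = 17.6·(0.17 − 0.0063) / (1.5 − 0.17) = 2.166 m³/s.
= 187.2 ML/d.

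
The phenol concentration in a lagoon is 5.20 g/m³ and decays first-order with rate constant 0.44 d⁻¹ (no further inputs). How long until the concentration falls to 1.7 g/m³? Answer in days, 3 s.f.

t = ln(C₀/C)/k = ln(5.20/1.7)/0.44 = 1.118/0.44 = 2.541 d.

2.54 d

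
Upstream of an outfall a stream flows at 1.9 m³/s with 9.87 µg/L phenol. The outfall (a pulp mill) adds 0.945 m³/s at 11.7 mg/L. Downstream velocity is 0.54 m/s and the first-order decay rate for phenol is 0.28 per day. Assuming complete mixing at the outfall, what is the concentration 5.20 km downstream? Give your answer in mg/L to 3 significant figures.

9.87 µg/L = 0.00987 mg/L.
After complete mixing, C₀ = (0.945·11.7 + 1.9·0.00987) / 2.845 = 3.893 mg/L.
Travel time t = 5200 m / 0.54 m/s = 9630 s = 0.1115 d.
C = 3.893·exp(−0.28·0.1115) = 3.893·0.9693 = 3.773 mg/L.

3.77 mg/L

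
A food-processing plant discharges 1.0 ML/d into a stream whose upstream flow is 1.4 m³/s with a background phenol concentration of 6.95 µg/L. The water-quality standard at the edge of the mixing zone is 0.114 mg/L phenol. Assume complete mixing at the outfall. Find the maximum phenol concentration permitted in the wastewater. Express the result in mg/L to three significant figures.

1.0 ML/d = 0.01157 m³/s.
6.95 µg/L = 0.00695 mg/L.
Mass balance: 0.114·1.412 = 0.01157·Cₑ + 1.4·0.00695.
Cₑ = (0.1609 − 0.00973) / 0.01157 = 13.06 mg/L.

13.1 mg/L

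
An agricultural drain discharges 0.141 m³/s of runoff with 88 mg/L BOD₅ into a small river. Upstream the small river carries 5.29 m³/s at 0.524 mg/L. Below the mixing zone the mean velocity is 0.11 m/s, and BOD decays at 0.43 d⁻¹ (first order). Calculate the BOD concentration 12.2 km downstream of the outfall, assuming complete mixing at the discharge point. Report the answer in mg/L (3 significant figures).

1.61 mg/L

After complete mixing, C₀ = (0.141·88 + 5.29·0.524) / 5.431 = 2.795 mg/L.
Travel time t = 1.22e+04 m / 0.11 m/s = 1.109e+05 s = 1.284 d.
C = 2.795·exp(−0.43·1.284) = 2.795·0.5758 = 1.609 mg/L.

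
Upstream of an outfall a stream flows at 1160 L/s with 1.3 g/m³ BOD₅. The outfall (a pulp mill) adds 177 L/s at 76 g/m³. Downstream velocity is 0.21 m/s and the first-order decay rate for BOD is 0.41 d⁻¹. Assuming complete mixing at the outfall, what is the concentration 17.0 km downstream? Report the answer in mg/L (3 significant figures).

7.62 mg/L

177 L/s = 0.177 m³/s.
1160 L/s = 1.16 m³/s.
After complete mixing, C₀ = (0.177·76 + 1.16·1.3) / 1.337 = 11.19 mg/L.
Travel time t = 1.7e+04 m / 0.21 m/s = 8.095e+04 s = 0.9369 d.
C = 11.19·exp(−0.41·0.9369) = 11.19·0.681 = 7.62 mg/L.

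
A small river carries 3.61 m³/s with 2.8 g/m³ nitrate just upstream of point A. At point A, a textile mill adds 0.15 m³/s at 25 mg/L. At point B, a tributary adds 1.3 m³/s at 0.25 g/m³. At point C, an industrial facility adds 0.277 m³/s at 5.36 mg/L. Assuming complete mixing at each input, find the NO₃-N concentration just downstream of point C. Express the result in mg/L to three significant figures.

2.94 mg/L

After input A: C = (3.61·2.8 + 0.15·25) / 3.76 = 3.686 mg/L.
After input B: C = (3.76·3.686 + 1.3·0.25) / 5.06 = 2.803 mg/L.
After input C: C = (5.06·2.803 + 0.277·5.36) / 5.337 = 2.936 mg/L.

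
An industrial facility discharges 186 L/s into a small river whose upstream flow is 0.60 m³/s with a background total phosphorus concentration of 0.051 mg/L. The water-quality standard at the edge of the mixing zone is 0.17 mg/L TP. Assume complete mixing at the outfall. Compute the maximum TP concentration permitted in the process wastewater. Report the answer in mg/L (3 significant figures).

186 L/s = 0.186 m³/s.
Mass balance: 0.17·0.786 = 0.186·Cₑ + 0.6·0.051.
Cₑ = (0.1336 − 0.0306) / 0.186 = 0.5539 mg/L.

0.554 mg/L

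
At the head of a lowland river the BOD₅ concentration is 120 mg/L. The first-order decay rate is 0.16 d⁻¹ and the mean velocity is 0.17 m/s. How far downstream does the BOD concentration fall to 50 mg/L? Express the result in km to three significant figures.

80.4 km

From C = C₀·e^(−kt), t = ln(C₀/C)/k = ln(120/50)/0.16 = 0.8755/0.16 = 5.472 d.
Distance = v·t = 0.17 m/s × 4.728e+05 s = 8.037e+04 m = 80.37 km.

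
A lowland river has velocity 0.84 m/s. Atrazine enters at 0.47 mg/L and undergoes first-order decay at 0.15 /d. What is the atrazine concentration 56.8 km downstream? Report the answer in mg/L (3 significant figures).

0.418 mg/L

Travel time t = 56.8 km / 0.84 m/s = 5.68e+04/0.84 = 6.762e+04 s = 0.7826 d.
First-order decay: C = 0.47·exp(−0.15·0.7826) = 0.47·0.8892 = 0.4179 mg/L.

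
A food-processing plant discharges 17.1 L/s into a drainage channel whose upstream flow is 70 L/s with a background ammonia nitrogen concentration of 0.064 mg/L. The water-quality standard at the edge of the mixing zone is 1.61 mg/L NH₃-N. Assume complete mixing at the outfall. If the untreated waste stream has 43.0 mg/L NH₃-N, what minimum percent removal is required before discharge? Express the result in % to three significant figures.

17.1 L/s = 0.0171 m³/s.
70 L/s = 0.07 m³/s.
Mass balance: 1.61·0.0871 = 0.0171·Cₑ + 0.07·0.064.
Cₑ = (0.1402 − 0.00448) / 0.0171 = 7.939 mg/L.
Required removal = 1 − 7.939/43.0 = 81.54 %.

81.5 %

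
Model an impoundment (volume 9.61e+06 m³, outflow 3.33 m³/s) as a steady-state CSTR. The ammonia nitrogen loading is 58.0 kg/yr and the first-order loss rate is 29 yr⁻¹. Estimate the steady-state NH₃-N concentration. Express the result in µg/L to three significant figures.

Outflow Q = 3.33 m³/s × 3.156e+07 s/yr = 1.051e+08 m³/yr.
Steady-state CSTR mass balance: W = Q·C + k·V·C, so C = W/(Q + kV).
Q + kV = 1.051e+08 + 29·9.61e+06 = 3.838e+08 m³/yr.
C = 58.0/3.838e+08 = 1.511e-07 kg/m³ = 0.0001511 mg/L = 0.1511 µg/L.

0.151 µg/L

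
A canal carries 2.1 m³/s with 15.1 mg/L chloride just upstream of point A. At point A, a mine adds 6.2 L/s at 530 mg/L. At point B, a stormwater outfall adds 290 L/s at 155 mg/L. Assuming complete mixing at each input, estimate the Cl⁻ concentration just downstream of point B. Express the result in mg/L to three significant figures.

6.2 L/s = 0.0062 m³/s.
After input A: C = (2.1·15.1 + 0.0062·530) / 2.106 = 16.62 mg/L.
290 L/s = 0.29 m³/s.
After input B: C = (2.106·16.62 + 0.29·155) / 2.396 = 33.36 mg/L.

33.4 mg/L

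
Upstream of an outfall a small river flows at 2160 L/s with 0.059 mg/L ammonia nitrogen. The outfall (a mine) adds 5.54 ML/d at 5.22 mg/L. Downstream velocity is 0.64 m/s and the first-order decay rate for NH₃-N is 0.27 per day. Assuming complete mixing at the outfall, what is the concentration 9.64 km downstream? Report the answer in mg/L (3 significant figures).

5.54 ML/d = 0.06412 m³/s.
2160 L/s = 2.16 m³/s.
After complete mixing, C₀ = (0.06412·5.22 + 2.16·0.059) / 2.224 = 0.2078 mg/L.
Travel time t = 9640 m / 0.64 m/s = 1.506e+04 s = 0.1743 d.
C = 0.2078·exp(−0.27·0.1743) = 0.2078·0.954 = 0.1982 mg/L.

0.198 mg/L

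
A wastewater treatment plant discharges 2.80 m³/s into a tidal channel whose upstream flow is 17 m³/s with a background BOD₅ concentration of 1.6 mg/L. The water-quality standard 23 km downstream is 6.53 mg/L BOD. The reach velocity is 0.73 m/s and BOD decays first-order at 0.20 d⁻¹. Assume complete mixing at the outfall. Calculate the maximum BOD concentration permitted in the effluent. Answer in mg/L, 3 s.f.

40.0 mg/L

Travel time to the compliance point: t = 2.3e+04/0.73 = 3.151e+04 s = 0.3647 d; decay factor exp(−0.20·0.3647) = 0.9297.
So the concentration just after mixing may be at most 6.53/0.9297 = 7.024 mg/L.
Mass balance: 7.024·19.8 = 2.8·Cₑ + 17·1.6.
Cₑ = (139.1 − 27.2) / 2.8 = 39.96 mg/L.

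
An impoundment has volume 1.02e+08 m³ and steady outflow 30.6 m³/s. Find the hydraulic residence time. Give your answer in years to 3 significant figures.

Q = 30.6 m³/s × 3.156e+07 s/yr = 9.657e+08 m³/yr.
Hydraulic residence time τ = V/Q = 1.02e+08/9.657e+08 = 0.1056 yr.

0.106 yr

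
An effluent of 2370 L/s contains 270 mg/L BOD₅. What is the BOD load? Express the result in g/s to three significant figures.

640 g/s

2370 L/s = 2.37 m³/s.
Mass flux = Q·C = 2.37 m³/s × 270 g/m³ = 639.9 g/s.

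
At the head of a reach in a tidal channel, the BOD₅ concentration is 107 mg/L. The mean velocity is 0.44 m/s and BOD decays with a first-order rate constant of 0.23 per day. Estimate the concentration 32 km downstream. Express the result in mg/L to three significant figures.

88.2 mg/L

Travel time t = 32 km / 0.44 m/s = 3.2e+04/0.44 = 7.273e+04 s = 0.8418 d.
First-order decay: C = 107·exp(−0.23·0.8418) = 107·0.824 = 88.17 mg/L.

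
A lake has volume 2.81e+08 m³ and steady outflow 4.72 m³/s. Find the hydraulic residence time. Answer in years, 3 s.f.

Q = 4.72 m³/s × 3.156e+07 s/yr = 1.49e+08 m³/yr.
Hydraulic residence time τ = V/Q = 2.81e+08/1.49e+08 = 1.887 yr.

1.89 yr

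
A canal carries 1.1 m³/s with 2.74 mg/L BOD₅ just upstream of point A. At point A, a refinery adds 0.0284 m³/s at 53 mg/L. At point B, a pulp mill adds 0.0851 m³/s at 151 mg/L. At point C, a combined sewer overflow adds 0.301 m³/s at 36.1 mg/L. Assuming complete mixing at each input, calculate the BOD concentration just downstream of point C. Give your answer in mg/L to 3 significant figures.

After input A: C = (1.1·2.74 + 0.0284·53) / 1.128 = 4.005 mg/L.
After input B: C = (1.128·4.005 + 0.0851·151) / 1.214 = 14.31 mg/L.
After input C: C = (1.214·14.31 + 0.301·36.1) / 1.514 = 18.64 mg/L.

18.6 mg/L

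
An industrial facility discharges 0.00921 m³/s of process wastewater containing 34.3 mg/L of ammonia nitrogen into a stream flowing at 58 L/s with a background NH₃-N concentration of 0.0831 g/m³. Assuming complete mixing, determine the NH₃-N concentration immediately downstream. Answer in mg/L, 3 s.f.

4.77 mg/L

58 L/s = 0.058 m³/s.
Flow-weighted mixing gives C = (0.00921·34.3 + 0.058·0.0831) / (0.00921 + 0.058) = 0.3207/0.06721 = 4.772 mg/L.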